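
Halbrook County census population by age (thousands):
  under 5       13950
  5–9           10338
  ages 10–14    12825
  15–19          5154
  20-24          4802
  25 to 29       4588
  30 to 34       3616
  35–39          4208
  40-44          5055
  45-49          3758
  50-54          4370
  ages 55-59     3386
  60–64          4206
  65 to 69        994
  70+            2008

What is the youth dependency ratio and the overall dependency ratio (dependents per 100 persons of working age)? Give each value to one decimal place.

0–14: 13950 + 10338 + 12825 = 37113
15–64: 5154 + 4802 + 4588 + 3616 + 4208 + 5055 + 3758 + 4370 + 3386 + 4206 = 43143
65+: 994 + 2008 = 3002
Youth dependency ratio = 37113 / 43143 × 100 = 86.0
Total dependency ratio = (37113 + 3002) / 43143 × 100 = 40115 / 43143 × 100 = 93.0

Youth dependency ratio: 86.0
Total dependency ratio: 93.0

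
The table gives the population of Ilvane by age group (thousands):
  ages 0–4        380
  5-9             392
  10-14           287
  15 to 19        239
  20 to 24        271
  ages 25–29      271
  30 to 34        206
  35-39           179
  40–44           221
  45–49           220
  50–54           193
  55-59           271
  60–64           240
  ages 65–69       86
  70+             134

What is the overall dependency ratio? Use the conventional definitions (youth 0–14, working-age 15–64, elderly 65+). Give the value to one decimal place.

0–14: 380 + 392 + 287 = 1059
15–64: 239 + 271 + 271 + 206 + 179 + 221 + 220 + 193 + 271 + 240 = 2311
65+: 86 + 134 = 220
Total dependency ratio = (1059 + 220) / 2311 × 100 = 1279 / 2311 × 100 = 55.3

Total dependency ratio: 55.3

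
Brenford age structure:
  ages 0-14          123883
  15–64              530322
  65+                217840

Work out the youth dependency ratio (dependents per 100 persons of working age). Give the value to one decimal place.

Youth dependency ratio: 23.4

Youth dependency ratio = 123883 / 530322 × 100 = 23.4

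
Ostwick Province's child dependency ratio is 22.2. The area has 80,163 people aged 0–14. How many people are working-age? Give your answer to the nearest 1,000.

Youth dependency ratio = youth / working-age × 100
22.2 = 80,163 / W × 100
⇒ 361,000

Working-age: 361,000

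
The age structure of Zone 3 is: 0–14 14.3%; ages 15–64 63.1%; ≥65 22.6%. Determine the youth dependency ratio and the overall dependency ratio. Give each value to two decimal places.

Youth dependency ratio = 14.3 / 63.1 × 100 = 22.66
Total dependency ratio = (14.3 + 22.6) / 63.1 × 100 = 36.9 / 63.1 × 100 = 58.48

Youth dependency ratio: 22.66
Total dependency ratio: 58.48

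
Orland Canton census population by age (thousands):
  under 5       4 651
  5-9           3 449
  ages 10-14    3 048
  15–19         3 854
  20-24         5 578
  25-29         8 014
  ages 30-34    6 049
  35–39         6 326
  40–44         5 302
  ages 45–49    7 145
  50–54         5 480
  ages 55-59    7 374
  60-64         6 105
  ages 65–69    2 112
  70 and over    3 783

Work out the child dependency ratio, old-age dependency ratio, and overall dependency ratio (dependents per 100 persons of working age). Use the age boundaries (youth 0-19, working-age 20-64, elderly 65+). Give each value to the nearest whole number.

0–19: 4 651 + 3 449 + 3 048 + 3 854 = 15 002
20–64: 5 578 + 8 014 + 6 049 + 6 326 + 5 302 + 7 145 + 5 480 + 7 374 + 6 105 = 57 373
65+: 2 112 + 3 783 = 5 895
Youth dependency ratio = 15 002 / 57 373 × 100 = 26
Old-age dependency ratio = 5 895 / 57 373 × 100 = 10
Total dependency ratio = (15 002 + 5 895) / 57 373 × 100 = 20 897 / 57 373 × 100 = 36

Youth dependency ratio: 26
Old-age dependency ratio: 10
Total dependency ratio: 36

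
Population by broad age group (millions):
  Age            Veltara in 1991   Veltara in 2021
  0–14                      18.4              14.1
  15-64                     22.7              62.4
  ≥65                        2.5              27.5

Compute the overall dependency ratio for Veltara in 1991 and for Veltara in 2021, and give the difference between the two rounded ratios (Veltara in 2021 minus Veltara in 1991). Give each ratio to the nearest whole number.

Veltara in 1991: (18.4 + 2.5) / 22.7 × 100 = 20.9 / 22.7 × 100 = 92
Veltara in 2021: (14.1 + 27.5) / 62.4 × 100 = 41.6 / 62.4 × 100 = 67

Veltara in 1991: 92
Veltara in 2021: 67
Difference: -25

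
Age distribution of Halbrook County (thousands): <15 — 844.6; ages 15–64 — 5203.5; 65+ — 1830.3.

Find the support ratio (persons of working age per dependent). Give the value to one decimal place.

Support ratio: 1.9

Support ratio = 5203.5 / (844.6 + 1830.3) = 5203.5 / 2674.9 = 1.9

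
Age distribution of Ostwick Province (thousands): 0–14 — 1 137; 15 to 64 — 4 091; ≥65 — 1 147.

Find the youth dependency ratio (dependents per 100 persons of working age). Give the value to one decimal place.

Youth dependency ratio: 27.8

Youth dependency ratio = 1 137 / 4 091 × 100 = 27.8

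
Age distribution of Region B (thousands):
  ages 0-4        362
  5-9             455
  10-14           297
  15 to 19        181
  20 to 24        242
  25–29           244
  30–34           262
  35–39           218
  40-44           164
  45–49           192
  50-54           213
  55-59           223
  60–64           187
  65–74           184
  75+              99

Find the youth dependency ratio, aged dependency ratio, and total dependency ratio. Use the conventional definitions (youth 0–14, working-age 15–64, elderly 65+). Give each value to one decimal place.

0–14: 362 + 455 + 297 = 1 114
15–64: 181 + 242 + 244 + 262 + 218 + 164 + 192 + 213 + 223 + 187 = 2 126
65+: 184 + 99 = 283
Youth dependency ratio = 1 114 / 2 126 × 100 = 52.4
Old-age dependency ratio = 283 / 2 126 × 100 = 13.3
Total dependency ratio = (1 114 + 283) / 2 126 × 100 = 1 397 / 2 126 × 100 = 65.7

Youth dependency ratio: 52.4
Old-age dependency ratio: 13.3
Total dependency ratio: 65.7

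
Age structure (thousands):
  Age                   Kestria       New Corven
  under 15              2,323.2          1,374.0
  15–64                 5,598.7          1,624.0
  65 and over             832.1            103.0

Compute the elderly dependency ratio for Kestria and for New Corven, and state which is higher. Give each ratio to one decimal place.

Kestria: 14.9
New Corven: 6.3
Higher: Kestria

Kestria: 832.1 / 5,598.7 × 100 = 14.9
New Corven: 103.0 / 1,624.0 × 100 = 6.3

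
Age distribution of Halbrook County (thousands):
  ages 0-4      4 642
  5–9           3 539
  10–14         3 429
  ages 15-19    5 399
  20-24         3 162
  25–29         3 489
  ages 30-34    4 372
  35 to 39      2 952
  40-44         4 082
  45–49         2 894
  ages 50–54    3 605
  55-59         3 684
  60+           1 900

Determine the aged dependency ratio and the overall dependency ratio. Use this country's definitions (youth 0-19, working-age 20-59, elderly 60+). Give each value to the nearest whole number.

Old-age dependency ratio: 7
Total dependency ratio: 67

0–19: 4 642 + 3 539 + 3 429 + 5 399 = 17 009
20–59: 3 162 + 3 489 + 4 372 + 2 952 + 4 082 + 2 894 + 3 605 + 3 684 = 28 240
60+: 1 900
Old-age dependency ratio = 1 900 / 28 240 × 100 = 7
Total dependency ratio = (17 009 + 1 900) / 28 240 × 100 = 18 909 / 28 240 × 100 = 67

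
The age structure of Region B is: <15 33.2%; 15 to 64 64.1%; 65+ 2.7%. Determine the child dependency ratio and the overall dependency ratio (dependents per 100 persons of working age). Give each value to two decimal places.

Youth dependency ratio: 51.79
Total dependency ratio: 56.01

Youth dependency ratio = 33.2 / 64.1 × 100 = 51.79
Total dependency ratio = (33.2 + 2.7) / 64.1 × 100 = 35.9 / 64.1 × 100 = 56.01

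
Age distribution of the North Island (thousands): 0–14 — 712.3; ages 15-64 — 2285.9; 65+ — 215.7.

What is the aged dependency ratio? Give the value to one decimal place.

Old-age dependency ratio: 9.4

Old-age dependency ratio = 215.7 / 2285.9 × 100 = 9.4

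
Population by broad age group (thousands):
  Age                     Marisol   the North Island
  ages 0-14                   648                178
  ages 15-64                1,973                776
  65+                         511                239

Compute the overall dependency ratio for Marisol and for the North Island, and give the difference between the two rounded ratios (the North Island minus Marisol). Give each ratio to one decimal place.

Marisol: (648 + 511) / 1,973 × 100 = 1,159 / 1,973 × 100 = 58.7
the North Island: (178 + 239) / 776 × 100 = 417 / 776 × 100 = 53.7

Marisol: 58.7
the North Island: 53.7
Difference: -5.0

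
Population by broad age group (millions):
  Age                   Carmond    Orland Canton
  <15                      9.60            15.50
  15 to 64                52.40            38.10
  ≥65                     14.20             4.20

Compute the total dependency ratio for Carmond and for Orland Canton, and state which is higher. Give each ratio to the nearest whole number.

Carmond: 45
Orland Canton: 52
Higher: Orland Canton

Carmond: (9.60 + 14.20) / 52.40 × 100 = 23.80 / 52.40 × 100 = 45
Orland Canton: (15.50 + 4.20) / 38.10 × 100 = 19.70 / 38.10 × 100 = 52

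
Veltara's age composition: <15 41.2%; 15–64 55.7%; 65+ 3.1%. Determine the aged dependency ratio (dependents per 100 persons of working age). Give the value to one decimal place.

Old-age dependency ratio = 3.1 / 55.7 × 100 = 5.6

Old-age dependency ratio: 5.6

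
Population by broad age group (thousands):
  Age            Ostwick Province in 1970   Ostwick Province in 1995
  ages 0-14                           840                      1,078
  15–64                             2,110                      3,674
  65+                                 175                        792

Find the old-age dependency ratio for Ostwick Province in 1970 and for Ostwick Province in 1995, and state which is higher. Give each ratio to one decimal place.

Ostwick Province in 1970: 8.3
Ostwick Province in 1995: 21.6
Higher: Ostwick Province in 1995

Ostwick Province in 1970: 175 / 2,110 × 100 = 8.3
Ostwick Province in 1995: 792 / 3,674 × 100 = 21.6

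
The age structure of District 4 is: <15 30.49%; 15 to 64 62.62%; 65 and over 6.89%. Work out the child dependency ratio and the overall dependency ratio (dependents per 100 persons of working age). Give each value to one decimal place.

Youth dependency ratio = 30.49 / 62.62 × 100 = 48.7
Total dependency ratio = (30.49 + 6.89) / 62.62 × 100 = 37.38 / 62.62 × 100 = 59.7

Youth dependency ratio: 48.7
Total dependency ratio: 59.7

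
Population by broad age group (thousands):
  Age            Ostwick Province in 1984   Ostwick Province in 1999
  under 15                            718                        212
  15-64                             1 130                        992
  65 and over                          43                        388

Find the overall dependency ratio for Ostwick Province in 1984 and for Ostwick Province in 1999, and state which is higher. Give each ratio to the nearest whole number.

Ostwick Province in 1984: 67
Ostwick Province in 1999: 60
Higher: Ostwick Province in 1984

Ostwick Province in 1984: (718 + 43) / 1 130 × 100 = 761 / 1 130 × 100 = 67
Ostwick Province in 1999: (212 + 388) / 992 × 100 = 600 / 992 × 100 = 60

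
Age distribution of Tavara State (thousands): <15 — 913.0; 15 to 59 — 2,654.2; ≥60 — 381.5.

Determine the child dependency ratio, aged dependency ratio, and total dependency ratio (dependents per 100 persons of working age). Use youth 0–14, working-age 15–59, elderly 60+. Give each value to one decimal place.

Youth dependency ratio: 34.4
Old-age dependency ratio: 14.4
Total dependency ratio: 48.8

Youth dependency ratio = 913.0 / 2,654.2 × 100 = 34.4
Old-age dependency ratio = 381.5 / 2,654.2 × 100 = 14.4
Total dependency ratio = (913.0 + 381.5) / 2,654.2 × 100 = 1,294.5 / 2,654.2 × 100 = 48.8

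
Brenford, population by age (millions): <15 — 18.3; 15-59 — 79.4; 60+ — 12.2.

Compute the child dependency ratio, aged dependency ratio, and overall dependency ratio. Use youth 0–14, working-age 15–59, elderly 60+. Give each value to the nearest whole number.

Youth dependency ratio: 23
Old-age dependency ratio: 15
Total dependency ratio: 38

Youth dependency ratio = 18.3 / 79.4 × 100 = 23
Old-age dependency ratio = 12.2 / 79.4 × 100 = 15
Total dependency ratio = (18.3 + 12.2) / 79.4 × 100 = 30.5 / 79.4 × 100 = 38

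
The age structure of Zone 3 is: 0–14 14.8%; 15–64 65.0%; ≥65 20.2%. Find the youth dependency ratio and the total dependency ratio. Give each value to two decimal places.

Youth dependency ratio: 22.77
Total dependency ratio: 53.85

Youth dependency ratio = 14.8 / 65.0 × 100 = 22.77
Total dependency ratio = (14.8 + 20.2) / 65.0 × 100 = 35.0 / 65.0 × 100 = 53.85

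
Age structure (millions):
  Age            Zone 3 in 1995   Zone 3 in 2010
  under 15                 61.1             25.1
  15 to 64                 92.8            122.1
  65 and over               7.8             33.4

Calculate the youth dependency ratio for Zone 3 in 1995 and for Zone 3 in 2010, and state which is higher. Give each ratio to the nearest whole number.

Zone 3 in 1995: 61.1 / 92.8 × 100 = 66
Zone 3 in 2010: 25.1 / 122.1 × 100 = 21

Zone 3 in 1995: 66
Zone 3 in 2010: 21
Higher: Zone 3 in 1995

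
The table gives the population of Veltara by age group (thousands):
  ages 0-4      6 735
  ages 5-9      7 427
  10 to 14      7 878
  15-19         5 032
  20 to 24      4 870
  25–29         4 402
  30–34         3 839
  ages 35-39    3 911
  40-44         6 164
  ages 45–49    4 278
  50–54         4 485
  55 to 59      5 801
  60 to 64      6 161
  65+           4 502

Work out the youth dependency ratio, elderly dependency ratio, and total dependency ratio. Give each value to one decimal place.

Youth dependency ratio: 45.0
Old-age dependency ratio: 9.2
Total dependency ratio: 54.2

0–14: 6 735 + 7 427 + 7 878 = 22 040
15–64: 5 032 + 4 870 + 4 402 + 3 839 + 3 911 + 6 164 + 4 278 + 4 485 + 5 801 + 6 161 = 48 943
65+: 4 502
Youth dependency ratio = 22 040 / 48 943 × 100 = 45.0
Old-age dependency ratio = 4 502 / 48 943 × 100 = 9.2
Total dependency ratio = (22 040 + 4 502) / 48 943 × 100 = 26 542 / 48 943 × 100 = 54.2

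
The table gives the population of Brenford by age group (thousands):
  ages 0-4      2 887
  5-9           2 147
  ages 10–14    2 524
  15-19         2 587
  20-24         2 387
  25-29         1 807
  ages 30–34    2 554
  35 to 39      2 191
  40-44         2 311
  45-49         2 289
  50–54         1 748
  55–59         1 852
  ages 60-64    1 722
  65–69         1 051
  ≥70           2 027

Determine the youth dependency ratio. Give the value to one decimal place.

Youth dependency ratio: 35.2

0–14: 2 887 + 2 147 + 2 524 = 7 558
15–64: 2 587 + 2 387 + 1 807 + 2 554 + 2 191 + 2 311 + 2 289 + 1 748 + 1 852 + 1 722 = 21 448
65+: 1 051 + 2 027 = 3 078
Youth dependency ratio = 7 558 / 21 448 × 100 = 35.2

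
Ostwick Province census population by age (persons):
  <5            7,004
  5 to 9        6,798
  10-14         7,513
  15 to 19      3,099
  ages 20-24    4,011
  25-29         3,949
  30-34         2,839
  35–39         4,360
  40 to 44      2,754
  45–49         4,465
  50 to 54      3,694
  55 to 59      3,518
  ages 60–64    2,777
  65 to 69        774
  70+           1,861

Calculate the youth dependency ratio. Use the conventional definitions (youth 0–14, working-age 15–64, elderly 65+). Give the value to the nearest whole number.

0–14: 7,004 + 6,798 + 7,513 = 21,315
15–64: 3,099 + 4,011 + 3,949 + 2,839 + 4,360 + 2,754 + 4,465 + 3,694 + 3,518 + 2,777 = 35,466
65+: 774 + 1,861 = 2,635
Youth dependency ratio = 21,315 / 35,466 × 100 = 60

Youth dependency ratio: 60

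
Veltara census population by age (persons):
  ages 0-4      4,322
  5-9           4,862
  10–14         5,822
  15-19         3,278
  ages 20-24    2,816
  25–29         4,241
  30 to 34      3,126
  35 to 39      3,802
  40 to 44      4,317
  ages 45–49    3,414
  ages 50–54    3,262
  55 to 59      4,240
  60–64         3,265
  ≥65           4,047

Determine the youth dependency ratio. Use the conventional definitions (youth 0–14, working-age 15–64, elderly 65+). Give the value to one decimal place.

0–14: 4,322 + 4,862 + 5,822 = 15,006
15–64: 3,278 + 2,816 + 4,241 + 3,126 + 3,802 + 4,317 + 3,414 + 3,262 + 4,240 + 3,265 = 35,761
65+: 4,047
Youth dependency ratio = 15,006 / 35,761 × 100 = 42.0

Youth dependency ratio: 42.0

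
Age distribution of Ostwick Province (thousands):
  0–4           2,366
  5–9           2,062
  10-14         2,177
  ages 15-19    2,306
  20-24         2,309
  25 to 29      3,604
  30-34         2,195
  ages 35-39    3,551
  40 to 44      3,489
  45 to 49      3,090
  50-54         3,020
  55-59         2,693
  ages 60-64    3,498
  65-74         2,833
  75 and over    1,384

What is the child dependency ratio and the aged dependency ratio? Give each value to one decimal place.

Youth dependency ratio: 22.2
Old-age dependency ratio: 14.2

0–14: 2,366 + 2,062 + 2,177 = 6,605
15–64: 2,306 + 2,309 + 3,604 + 2,195 + 3,551 + 3,489 + 3,090 + 3,020 + 2,693 + 3,498 = 29,755
65+: 2,833 + 1,384 = 4,217
Youth dependency ratio = 6,605 / 29,755 × 100 = 22.2
Old-age dependency ratio = 4,217 / 29,755 × 100 = 14.2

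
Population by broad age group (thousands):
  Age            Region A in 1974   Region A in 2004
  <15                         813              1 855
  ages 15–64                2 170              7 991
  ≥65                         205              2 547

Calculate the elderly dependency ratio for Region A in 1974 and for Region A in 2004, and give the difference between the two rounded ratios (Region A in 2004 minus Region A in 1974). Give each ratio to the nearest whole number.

Region A in 1974: 9
Region A in 2004: 32
Difference: +23

Region A in 1974: 205 / 2 170 × 100 = 9
Region A in 2004: 2 547 / 7 991 × 100 = 32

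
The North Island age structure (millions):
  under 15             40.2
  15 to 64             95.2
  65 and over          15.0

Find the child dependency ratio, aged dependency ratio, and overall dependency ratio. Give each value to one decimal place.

Youth dependency ratio = 40.2 / 95.2 × 100 = 42.2
Old-age dependency ratio = 15.0 / 95.2 × 100 = 15.8
Total dependency ratio = (40.2 + 15.0) / 95.2 × 100 = 55.2 / 95.2 × 100 = 58.0

Youth dependency ratio: 42.2
Old-age dependency ratio: 15.8
Total dependency ratio: 58.0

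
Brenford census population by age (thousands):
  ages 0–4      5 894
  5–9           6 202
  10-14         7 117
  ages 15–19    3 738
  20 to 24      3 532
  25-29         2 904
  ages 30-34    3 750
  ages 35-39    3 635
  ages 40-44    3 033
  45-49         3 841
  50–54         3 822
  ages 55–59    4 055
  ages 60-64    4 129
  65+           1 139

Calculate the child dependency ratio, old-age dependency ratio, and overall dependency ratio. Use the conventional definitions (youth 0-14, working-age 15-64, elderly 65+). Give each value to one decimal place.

0–14: 5 894 + 6 202 + 7 117 = 19 213
15–64: 3 738 + 3 532 + 2 904 + 3 750 + 3 635 + 3 033 + 3 841 + 3 822 + 4 055 + 4 129 = 36 439
65+: 1 139
Youth dependency ratio = 19 213 / 36 439 × 100 = 52.7
Old-age dependency ratio = 1 139 / 36 439 × 100 = 3.1
Total dependency ratio = (19 213 + 1 139) / 36 439 × 100 = 20 352 / 36 439 × 100 = 55.9

Youth dependency ratio: 52.7
Old-age dependency ratio: 3.1
Total dependency ratio: 55.9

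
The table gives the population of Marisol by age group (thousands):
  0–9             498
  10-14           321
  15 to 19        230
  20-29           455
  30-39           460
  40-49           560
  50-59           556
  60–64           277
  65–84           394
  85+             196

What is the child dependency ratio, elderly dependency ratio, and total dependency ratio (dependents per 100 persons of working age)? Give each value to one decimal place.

Youth dependency ratio: 32.3
Old-age dependency ratio: 23.2
Total dependency ratio: 55.5

0–14: 498 + 321 = 819
15–64: 230 + 455 + 460 + 560 + 556 + 277 = 2 538
65+: 394 + 196 = 590
Youth dependency ratio = 819 / 2 538 × 100 = 32.3
Old-age dependency ratio = 590 / 2 538 × 100 = 23.2
Total dependency ratio = (819 + 590) / 2 538 × 100 = 1 409 / 2 538 × 100 = 55.5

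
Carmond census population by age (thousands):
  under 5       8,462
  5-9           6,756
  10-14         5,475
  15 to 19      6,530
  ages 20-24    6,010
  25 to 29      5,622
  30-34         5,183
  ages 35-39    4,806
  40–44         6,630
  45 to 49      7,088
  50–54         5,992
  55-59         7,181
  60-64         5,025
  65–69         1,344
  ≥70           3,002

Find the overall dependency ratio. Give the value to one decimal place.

0–14: 8,462 + 6,756 + 5,475 = 20,693
15–64: 6,530 + 6,010 + 5,622 + 5,183 + 4,806 + 6,630 + 7,088 + 5,992 + 7,181 + 5,025 = 60,067
65+: 1,344 + 3,002 = 4,346
Total dependency ratio = (20,693 + 4,346) / 60,067 × 100 = 25,039 / 60,067 × 100 = 41.7

Total dependency ratio: 41.7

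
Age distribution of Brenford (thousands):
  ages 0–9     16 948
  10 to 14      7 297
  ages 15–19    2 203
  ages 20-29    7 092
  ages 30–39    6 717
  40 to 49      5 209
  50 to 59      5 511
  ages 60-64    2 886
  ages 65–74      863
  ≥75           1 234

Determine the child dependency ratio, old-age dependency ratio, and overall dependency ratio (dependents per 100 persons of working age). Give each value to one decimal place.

0–14: 16 948 + 7 297 = 24 245
15–64: 2 203 + 7 092 + 6 717 + 5 209 + 5 511 + 2 886 = 29 618
65+: 863 + 1 234 = 2 097
Youth dependency ratio = 24 245 / 29 618 × 100 = 81.9
Old-age dependency ratio = 2 097 / 29 618 × 100 = 7.1
Total dependency ratio = (24 245 + 2 097) / 29 618 × 100 = 26 342 / 29 618 × 100 = 88.9

Youth dependency ratio: 81.9
Old-age dependency ratio: 7.1
Total dependency ratio: 88.9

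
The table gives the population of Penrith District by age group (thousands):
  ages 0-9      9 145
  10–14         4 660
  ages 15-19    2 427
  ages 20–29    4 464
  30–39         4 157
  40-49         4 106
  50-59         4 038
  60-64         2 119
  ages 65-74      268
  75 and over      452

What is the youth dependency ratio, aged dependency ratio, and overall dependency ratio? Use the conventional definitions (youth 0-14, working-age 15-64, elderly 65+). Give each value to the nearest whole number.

0–14: 9 145 + 4 660 = 13 805
15–64: 2 427 + 4 464 + 4 157 + 4 106 + 4 038 + 2 119 = 21 311
65+: 268 + 452 = 720
Youth dependency ratio = 13 805 / 21 311 × 100 = 65
Old-age dependency ratio = 720 / 21 311 × 100 = 3
Total dependency ratio = (13 805 + 720) / 21 311 × 100 = 14 525 / 21 311 × 100 = 68

Youth dependency ratio: 65
Old-age dependency ratio: 3
Total dependency ratio: 68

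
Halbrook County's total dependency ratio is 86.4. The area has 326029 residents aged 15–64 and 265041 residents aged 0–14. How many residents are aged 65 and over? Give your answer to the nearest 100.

Total dependency ratio = (youth + elderly) / working-age × 100
86.4 = (265041 + E) / 326029 × 100
⇒ 16600

Aged 65 and over: 16600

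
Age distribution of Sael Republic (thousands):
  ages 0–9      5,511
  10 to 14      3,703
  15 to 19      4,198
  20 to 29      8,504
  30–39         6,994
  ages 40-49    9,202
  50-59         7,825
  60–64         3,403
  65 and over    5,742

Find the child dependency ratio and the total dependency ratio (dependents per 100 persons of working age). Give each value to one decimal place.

0–14: 5,511 + 3,703 = 9,214
15–64: 4,198 + 8,504 + 6,994 + 9,202 + 7,825 + 3,403 = 40,126
65+: 5,742
Youth dependency ratio = 9,214 / 40,126 × 100 = 23.0
Total dependency ratio = (9,214 + 5,742) / 40,126 × 100 = 14,956 / 40,126 × 100 = 37.3

Youth dependency ratio: 23.0
Total dependency ratio: 37.3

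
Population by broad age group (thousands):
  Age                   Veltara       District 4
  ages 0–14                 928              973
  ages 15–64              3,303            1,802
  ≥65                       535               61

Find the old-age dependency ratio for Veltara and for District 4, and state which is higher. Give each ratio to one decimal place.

Veltara: 535 / 3,303 × 100 = 16.2
District 4: 61 / 1,802 × 100 = 3.4

Veltara: 16.2
District 4: 3.4
Higher: Veltara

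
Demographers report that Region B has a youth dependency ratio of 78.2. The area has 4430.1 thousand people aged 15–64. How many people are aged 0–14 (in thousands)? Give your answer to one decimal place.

Youth dependency ratio = youth / working-age × 100
78.2 = Y / 4430.1 × 100
⇒ 3464.3

Aged 0–14: 3464.3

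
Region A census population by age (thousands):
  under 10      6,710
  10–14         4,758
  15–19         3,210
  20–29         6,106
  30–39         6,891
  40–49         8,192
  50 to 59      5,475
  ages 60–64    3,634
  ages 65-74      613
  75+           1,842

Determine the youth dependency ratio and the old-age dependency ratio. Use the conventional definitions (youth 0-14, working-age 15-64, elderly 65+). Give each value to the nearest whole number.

0–14: 6,710 + 4,758 = 11,468
15–64: 3,210 + 6,106 + 6,891 + 8,192 + 5,475 + 3,634 = 33,508
65+: 613 + 1,842 = 2,455
Youth dependency ratio = 11,468 / 33,508 × 100 = 34
Old-age dependency ratio = 2,455 / 33,508 × 100 = 7

Youth dependency ratio: 34
Old-age dependency ratio: 7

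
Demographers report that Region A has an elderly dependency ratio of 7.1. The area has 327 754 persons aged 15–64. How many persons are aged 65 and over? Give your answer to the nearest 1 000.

Aged 65 and over: 23 000

Old-age dependency ratio = elderly / working-age × 100
7.1 = E / 327 754 × 100
⇒ 23 000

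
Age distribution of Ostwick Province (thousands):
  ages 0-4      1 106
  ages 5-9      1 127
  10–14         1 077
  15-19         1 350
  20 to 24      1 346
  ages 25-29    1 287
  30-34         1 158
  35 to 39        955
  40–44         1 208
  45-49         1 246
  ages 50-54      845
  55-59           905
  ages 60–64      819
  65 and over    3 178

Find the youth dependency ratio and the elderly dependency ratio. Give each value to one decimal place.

0–14: 1 106 + 1 127 + 1 077 = 3 310
15–64: 1 350 + 1 346 + 1 287 + 1 158 + 955 + 1 208 + 1 246 + 845 + 905 + 819 = 11 119
65+: 3 178
Youth dependency ratio = 3 310 / 11 119 × 100 = 29.8
Old-age dependency ratio = 3 178 / 11 119 × 100 = 28.6

Youth dependency ratio: 29.8
Old-age dependency ratio: 28.6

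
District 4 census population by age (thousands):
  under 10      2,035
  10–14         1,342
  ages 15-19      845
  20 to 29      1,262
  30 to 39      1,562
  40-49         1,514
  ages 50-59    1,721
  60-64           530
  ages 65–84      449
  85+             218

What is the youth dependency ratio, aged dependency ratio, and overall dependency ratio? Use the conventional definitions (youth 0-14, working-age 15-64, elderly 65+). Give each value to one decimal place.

0–14: 2,035 + 1,342 = 3,377
15–64: 845 + 1,262 + 1,562 + 1,514 + 1,721 + 530 = 7,434
65+: 449 + 218 = 667
Youth dependency ratio = 3,377 / 7,434 × 100 = 45.4
Old-age dependency ratio = 667 / 7,434 × 100 = 9.0
Total dependency ratio = (3,377 + 667) / 7,434 × 100 = 4,044 / 7,434 × 100 = 54.4

Youth dependency ratio: 45.4
Old-age dependency ratio: 9.0
Total dependency ratio: 54.4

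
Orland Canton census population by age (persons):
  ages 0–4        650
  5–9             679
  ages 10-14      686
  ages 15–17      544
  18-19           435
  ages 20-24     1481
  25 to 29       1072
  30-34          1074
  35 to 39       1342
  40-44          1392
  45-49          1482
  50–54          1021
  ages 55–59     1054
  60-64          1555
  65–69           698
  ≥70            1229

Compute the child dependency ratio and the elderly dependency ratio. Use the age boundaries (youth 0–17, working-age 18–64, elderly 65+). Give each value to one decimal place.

0–17: 650 + 679 + 686 + 544 = 2559
18–64: 435 + 1481 + 1072 + 1074 + 1342 + 1392 + 1482 + 1021 + 1054 + 1555 = 11908
65+: 698 + 1229 = 1927
Youth dependency ratio = 2559 / 11908 × 100 = 21.5
Old-age dependency ratio = 1927 / 11908 × 100 = 16.2

Youth dependency ratio: 21.5
Old-age dependency ratio: 16.2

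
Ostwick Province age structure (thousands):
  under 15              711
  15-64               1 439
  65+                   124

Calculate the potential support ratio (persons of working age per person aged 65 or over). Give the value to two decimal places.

Potential support ratio: 11.60

Potential support ratio = 1 439 / 124 = 11.60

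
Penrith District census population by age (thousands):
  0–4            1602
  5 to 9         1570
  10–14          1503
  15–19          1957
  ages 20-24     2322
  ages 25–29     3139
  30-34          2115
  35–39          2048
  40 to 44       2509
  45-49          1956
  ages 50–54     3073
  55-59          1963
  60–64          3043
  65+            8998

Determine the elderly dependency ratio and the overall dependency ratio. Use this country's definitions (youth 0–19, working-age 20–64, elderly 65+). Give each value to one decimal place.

0–19: 1602 + 1570 + 1503 + 1957 = 6632
20–64: 2322 + 3139 + 2115 + 2048 + 2509 + 1956 + 3073 + 1963 + 3043 = 22168
65+: 8998
Old-age dependency ratio = 8998 / 22168 × 100 = 40.6
Total dependency ratio = (6632 + 8998) / 22168 × 100 = 15630 / 22168 × 100 = 70.5

Old-age dependency ratio: 40.6
Total dependency ratio: 70.5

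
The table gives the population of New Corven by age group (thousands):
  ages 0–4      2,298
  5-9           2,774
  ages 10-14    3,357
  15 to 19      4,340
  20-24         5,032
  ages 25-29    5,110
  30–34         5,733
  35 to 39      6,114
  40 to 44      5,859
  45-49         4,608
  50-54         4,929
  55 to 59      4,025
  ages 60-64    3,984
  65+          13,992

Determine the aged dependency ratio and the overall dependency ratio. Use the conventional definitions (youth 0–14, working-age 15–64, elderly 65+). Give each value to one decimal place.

Old-age dependency ratio: 28.1
Total dependency ratio: 45.1

0–14: 2,298 + 2,774 + 3,357 = 8,429
15–64: 4,340 + 5,032 + 5,110 + 5,733 + 6,114 + 5,859 + 4,608 + 4,929 + 4,025 + 3,984 = 49,734
65+: 13,992
Old-age dependency ratio = 13,992 / 49,734 × 100 = 28.1
Total dependency ratio = (8,429 + 13,992) / 49,734 × 100 = 22,421 / 49,734 × 100 = 45.1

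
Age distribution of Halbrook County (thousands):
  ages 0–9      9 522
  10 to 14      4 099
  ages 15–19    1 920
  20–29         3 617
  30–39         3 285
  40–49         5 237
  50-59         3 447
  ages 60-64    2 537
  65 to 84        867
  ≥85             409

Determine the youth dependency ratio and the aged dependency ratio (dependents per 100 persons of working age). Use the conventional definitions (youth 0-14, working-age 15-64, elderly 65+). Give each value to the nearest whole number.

Youth dependency ratio: 68
Old-age dependency ratio: 6

0–14: 9 522 + 4 099 = 13 621
15–64: 1 920 + 3 617 + 3 285 + 5 237 + 3 447 + 2 537 = 20 043
65+: 867 + 409 = 1 276
Youth dependency ratio = 13 621 / 20 043 × 100 = 68
Old-age dependency ratio = 1 276 / 20 043 × 100 = 6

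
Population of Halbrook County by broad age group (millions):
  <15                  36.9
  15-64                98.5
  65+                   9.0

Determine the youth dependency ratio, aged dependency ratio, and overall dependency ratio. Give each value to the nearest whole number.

Youth dependency ratio = 36.9 / 98.5 × 100 = 37
Old-age dependency ratio = 9.0 / 98.5 × 100 = 9
Total dependency ratio = (36.9 + 9.0) / 98.5 × 100 = 45.9 / 98.5 × 100 = 47

Youth dependency ratio: 37
Old-age dependency ratio: 9
Total dependency ratio: 47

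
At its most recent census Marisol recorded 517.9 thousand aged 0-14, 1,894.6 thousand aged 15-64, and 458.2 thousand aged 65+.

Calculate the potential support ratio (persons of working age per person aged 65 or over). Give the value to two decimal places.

Potential support ratio: 4.13

Potential support ratio = 1,894.6 / 458.2 = 4.13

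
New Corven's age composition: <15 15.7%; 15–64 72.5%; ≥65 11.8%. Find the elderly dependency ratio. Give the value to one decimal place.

Old-age dependency ratio: 16.3

Old-age dependency ratio = 11.8 / 72.5 × 100 = 16.3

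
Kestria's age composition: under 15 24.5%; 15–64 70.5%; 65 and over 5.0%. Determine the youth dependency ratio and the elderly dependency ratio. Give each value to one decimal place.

Youth dependency ratio: 34.8
Old-age dependency ratio: 7.1

Youth dependency ratio = 24.5 / 70.5 × 100 = 34.8
Old-age dependency ratio = 5.0 / 70.5 × 100 = 7.1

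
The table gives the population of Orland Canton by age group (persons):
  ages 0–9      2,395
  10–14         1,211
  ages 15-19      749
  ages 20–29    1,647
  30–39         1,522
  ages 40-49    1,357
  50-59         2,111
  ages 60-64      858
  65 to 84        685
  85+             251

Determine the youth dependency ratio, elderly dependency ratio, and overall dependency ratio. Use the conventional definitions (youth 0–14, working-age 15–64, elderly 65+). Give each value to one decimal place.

Youth dependency ratio: 43.7
Old-age dependency ratio: 11.4
Total dependency ratio: 55.1

0–14: 2,395 + 1,211 = 3,606
15–64: 749 + 1,647 + 1,522 + 1,357 + 2,111 + 858 = 8,244
65+: 685 + 251 = 936
Youth dependency ratio = 3,606 / 8,244 × 100 = 43.7
Old-age dependency ratio = 936 / 8,244 × 100 = 11.4
Total dependency ratio = (3,606 + 936) / 8,244 × 100 = 4,542 / 8,244 × 100 = 55.1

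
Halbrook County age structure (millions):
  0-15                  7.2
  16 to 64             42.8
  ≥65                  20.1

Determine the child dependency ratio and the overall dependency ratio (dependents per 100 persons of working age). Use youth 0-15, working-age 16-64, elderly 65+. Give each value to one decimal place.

Youth dependency ratio = 7.2 / 42.8 × 100 = 16.8
Total dependency ratio = (7.2 + 20.1) / 42.8 × 100 = 27.3 / 42.8 × 100 = 63.8

Youth dependency ratio: 16.8
Total dependency ratio: 63.8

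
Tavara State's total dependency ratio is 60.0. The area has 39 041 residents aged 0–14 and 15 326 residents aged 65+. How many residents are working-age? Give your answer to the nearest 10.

Working-age: 90 610

Total dependency ratio = (youth + elderly) / working-age × 100
60.0 = (39 041 + 15 326) / W × 100
⇒ 90 610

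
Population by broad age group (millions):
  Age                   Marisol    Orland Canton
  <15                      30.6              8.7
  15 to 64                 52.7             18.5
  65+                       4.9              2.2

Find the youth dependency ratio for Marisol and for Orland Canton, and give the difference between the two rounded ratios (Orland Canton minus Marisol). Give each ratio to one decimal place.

Marisol: 58.1
Orland Canton: 47.0
Difference: -11.1

Marisol: 30.6 / 52.7 × 100 = 58.1
Orland Canton: 8.7 / 18.5 × 100 = 47.0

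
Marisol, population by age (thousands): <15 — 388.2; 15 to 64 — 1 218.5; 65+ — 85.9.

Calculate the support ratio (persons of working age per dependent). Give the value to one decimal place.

Support ratio: 2.6

Support ratio = 1 218.5 / (388.2 + 85.9) = 1 218.5 / 474.1 = 2.6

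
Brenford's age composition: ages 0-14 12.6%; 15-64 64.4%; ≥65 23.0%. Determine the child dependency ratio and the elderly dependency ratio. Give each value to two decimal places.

Youth dependency ratio = 12.6 / 64.4 × 100 = 19.57
Old-age dependency ratio = 23.0 / 64.4 × 100 = 35.71

Youth dependency ratio: 19.57
Old-age dependency ratio: 35.71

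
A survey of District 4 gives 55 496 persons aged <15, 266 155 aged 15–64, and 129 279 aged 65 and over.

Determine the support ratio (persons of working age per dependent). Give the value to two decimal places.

Support ratio: 1.44

Support ratio = 266 155 / (55 496 + 129 279) = 266 155 / 184 775 = 1.44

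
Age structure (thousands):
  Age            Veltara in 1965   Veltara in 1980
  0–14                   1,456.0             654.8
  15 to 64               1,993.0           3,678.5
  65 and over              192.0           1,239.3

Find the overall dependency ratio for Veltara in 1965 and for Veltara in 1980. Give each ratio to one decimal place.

Veltara in 1965: 82.7
Veltara in 1980: 51.5

Veltara in 1965: (1,456.0 + 192.0) / 1,993.0 × 100 = 1,648.0 / 1,993.0 × 100 = 82.7
Veltara in 1980: (654.8 + 1,239.3) / 3,678.5 × 100 = 1,894.1 / 3,678.5 × 100 = 51.5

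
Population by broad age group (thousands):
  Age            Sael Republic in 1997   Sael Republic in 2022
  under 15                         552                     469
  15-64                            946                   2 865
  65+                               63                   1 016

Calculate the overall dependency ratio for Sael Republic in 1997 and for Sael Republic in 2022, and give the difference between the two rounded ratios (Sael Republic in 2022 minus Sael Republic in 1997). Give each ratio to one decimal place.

Sael Republic in 1997: (552 + 63) / 946 × 100 = 615 / 946 × 100 = 65.0
Sael Republic in 2022: (469 + 1 016) / 2 865 × 100 = 1 485 / 2 865 × 100 = 51.8

Sael Republic in 1997: 65.0
Sael Republic in 2022: 51.8
Difference: -13.2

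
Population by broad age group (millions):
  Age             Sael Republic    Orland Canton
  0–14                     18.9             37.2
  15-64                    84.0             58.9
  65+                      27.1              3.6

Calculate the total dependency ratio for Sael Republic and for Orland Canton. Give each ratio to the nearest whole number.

Sael Republic: (18.9 + 27.1) / 84.0 × 100 = 46.0 / 84.0 × 100 = 55
Orland Canton: (37.2 + 3.6) / 58.9 × 100 = 40.8 / 58.9 × 100 = 69

Sael Republic: 55
Orland Canton: 69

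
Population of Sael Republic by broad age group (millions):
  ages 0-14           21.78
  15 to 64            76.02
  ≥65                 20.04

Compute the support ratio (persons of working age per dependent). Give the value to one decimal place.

Support ratio = 76.02 / (21.78 + 20.04) = 76.02 / 41.82 = 1.8

Support ratio: 1.8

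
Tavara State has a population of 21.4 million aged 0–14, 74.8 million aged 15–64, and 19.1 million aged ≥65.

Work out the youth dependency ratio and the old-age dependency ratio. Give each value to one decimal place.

Youth dependency ratio: 28.6
Old-age dependency ratio: 25.5

Youth dependency ratio = 21.4 / 74.8 × 100 = 28.6
Old-age dependency ratio = 19.1 / 74.8 × 100 = 25.5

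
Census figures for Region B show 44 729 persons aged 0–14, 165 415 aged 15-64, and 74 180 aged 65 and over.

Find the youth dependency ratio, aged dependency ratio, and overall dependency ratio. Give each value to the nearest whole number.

Youth dependency ratio: 27
Old-age dependency ratio: 45
Total dependency ratio: 72

Youth dependency ratio = 44 729 / 165 415 × 100 = 27
Old-age dependency ratio = 74 180 / 165 415 × 100 = 45
Total dependency ratio = (44 729 + 74 180) / 165 415 × 100 = 118 909 / 165 415 × 100 = 72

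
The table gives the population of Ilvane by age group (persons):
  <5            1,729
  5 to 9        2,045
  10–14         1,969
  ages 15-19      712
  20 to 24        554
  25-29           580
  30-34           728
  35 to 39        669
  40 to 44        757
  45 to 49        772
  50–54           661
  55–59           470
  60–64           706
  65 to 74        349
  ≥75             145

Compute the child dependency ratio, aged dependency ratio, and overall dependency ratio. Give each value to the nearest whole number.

Youth dependency ratio: 87
Old-age dependency ratio: 7
Total dependency ratio: 94

0–14: 1,729 + 2,045 + 1,969 = 5,743
15–64: 712 + 554 + 580 + 728 + 669 + 757 + 772 + 661 + 470 + 706 = 6,609
65+: 349 + 145 = 494
Youth dependency ratio = 5,743 / 6,609 × 100 = 87
Old-age dependency ratio = 494 / 6,609 × 100 = 7
Total dependency ratio = (5,743 + 494) / 6,609 × 100 = 6,237 / 6,609 × 100 = 94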